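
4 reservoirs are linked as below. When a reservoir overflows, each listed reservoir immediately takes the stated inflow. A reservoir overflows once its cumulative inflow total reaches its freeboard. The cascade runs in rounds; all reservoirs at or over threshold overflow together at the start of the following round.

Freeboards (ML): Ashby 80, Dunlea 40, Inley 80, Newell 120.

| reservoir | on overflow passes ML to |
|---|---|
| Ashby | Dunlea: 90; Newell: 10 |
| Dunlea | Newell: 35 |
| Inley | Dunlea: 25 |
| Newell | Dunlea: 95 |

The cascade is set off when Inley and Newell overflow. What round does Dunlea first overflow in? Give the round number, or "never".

2

Round 1 — Inley, Newell overflow (initial).
  Dunlea: +25+95 → 120 ≥ 40
Round 2 — Dunlea overflows.
No further overflows.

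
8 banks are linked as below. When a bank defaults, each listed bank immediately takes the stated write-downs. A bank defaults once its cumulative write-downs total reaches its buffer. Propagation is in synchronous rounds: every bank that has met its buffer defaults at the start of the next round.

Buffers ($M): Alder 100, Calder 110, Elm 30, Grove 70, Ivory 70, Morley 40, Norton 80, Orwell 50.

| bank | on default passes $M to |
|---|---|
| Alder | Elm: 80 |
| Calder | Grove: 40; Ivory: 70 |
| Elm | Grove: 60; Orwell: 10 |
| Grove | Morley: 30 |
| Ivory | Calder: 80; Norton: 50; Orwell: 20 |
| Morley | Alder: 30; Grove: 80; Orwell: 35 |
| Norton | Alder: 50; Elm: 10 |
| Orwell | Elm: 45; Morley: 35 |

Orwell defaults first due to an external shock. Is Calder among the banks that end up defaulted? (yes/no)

Round 1 — Orwell defaults (initial).
  Elm: +45 → 45 ≥ 30
  Morley: +35 → 35 < 40
Round 2 — Elm defaults.
  Grove: +60 → 60 < 70
No further defaults.

no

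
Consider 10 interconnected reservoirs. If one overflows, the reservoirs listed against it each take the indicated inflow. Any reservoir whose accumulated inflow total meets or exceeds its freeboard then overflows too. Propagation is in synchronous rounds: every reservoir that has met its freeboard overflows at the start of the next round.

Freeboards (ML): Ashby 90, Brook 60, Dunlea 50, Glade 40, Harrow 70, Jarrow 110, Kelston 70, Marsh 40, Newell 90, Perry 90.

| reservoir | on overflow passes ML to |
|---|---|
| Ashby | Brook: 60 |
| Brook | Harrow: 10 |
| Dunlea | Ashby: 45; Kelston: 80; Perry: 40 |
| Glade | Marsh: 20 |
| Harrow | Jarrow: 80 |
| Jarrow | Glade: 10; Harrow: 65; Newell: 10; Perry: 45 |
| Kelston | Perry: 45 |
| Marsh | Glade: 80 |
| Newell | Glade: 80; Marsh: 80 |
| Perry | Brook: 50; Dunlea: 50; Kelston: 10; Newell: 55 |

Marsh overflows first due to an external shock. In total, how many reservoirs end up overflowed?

2

Round 1 — Marsh overflows (initial).
  Glade: +80 → 80 ≥ 40
Round 2 — Glade overflows.
No further overflows.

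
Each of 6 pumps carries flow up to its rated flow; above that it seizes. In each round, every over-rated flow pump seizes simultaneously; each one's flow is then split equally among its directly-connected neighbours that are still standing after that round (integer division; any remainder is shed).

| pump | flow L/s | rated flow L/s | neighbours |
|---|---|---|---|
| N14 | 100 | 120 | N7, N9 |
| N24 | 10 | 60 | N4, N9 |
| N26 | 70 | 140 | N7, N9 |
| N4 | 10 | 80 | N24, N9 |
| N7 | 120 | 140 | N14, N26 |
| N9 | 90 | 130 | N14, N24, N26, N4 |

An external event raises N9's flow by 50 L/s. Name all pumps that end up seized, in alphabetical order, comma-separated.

Round 1 — N9 at 140 > 130. N9 seizes.
  N9 sheds 140 L/s to N14, N24, N26, N4: 35 each.
    N14: 100+35 = 135 > 120
    N24: 10+35 = 45 ≤ 60
    N26: 70+35 = 105 ≤ 140
    N4: 10+35 = 45 ≤ 80
Round 2 — N14 seizes.
  N14 sheds 135 L/s to N7: 135 each.
    N7: 120+135 = 255 > 140
Round 3 — N7 seizes.
  N7 sheds 255 L/s to N26: 255 each.
    N26: 105+255 = 360 > 140
Round 4 — N26 seizes.
  N26 sheds 360 L/s: no online neighbours, lost.
No further seizures.

N14, N26, N7, N9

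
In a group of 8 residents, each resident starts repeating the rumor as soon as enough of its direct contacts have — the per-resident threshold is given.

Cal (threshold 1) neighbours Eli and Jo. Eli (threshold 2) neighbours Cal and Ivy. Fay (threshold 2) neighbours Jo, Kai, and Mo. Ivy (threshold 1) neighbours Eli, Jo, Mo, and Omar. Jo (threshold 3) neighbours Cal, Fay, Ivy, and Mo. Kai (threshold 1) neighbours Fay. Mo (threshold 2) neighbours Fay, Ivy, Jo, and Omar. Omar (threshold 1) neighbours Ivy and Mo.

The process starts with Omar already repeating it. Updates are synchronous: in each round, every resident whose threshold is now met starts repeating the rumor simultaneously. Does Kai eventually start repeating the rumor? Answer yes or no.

no

Round 1 — Omar starts repeating the rumor (initial).
Round 2 — checking thresholds:
  Ivy: 1 of 4 neighbours ≥ 1, starts repeating the rumor.
  Mo: 1 of 4 neighbours < 2, below threshold.
Round 3 — checking thresholds:
  Eli: 1 of 2 neighbours < 2, below threshold.
  Jo: 1 of 4 neighbours < 3, below threshold.
  Mo: 2 of 4 neighbours ≥ 2, starts repeating the rumor.
Round 4 — no new spreads; cascade stops.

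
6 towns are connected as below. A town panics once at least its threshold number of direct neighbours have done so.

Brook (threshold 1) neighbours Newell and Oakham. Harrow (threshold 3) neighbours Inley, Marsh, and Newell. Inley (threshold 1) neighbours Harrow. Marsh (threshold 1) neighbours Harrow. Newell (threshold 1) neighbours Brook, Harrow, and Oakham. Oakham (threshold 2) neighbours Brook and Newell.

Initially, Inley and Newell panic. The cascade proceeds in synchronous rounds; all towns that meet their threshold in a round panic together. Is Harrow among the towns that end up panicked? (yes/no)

no

Round 1 — Inley, Newell panic (initial).
Round 2 — checking thresholds:
  Brook: 1 of 2 neighbours ≥ 1, panics.
  Harrow: 2 of 3 neighbours < 3, not yet.
  Oakham: 1 of 2 neighbours < 2, not yet.
Round 3 — checking thresholds:
  Harrow: 2 of 3 neighbours < 3, not yet.
  Oakham: 2 of 2 neighbours ≥ 2, panics.
Round 4 — no new panics; cascade stops.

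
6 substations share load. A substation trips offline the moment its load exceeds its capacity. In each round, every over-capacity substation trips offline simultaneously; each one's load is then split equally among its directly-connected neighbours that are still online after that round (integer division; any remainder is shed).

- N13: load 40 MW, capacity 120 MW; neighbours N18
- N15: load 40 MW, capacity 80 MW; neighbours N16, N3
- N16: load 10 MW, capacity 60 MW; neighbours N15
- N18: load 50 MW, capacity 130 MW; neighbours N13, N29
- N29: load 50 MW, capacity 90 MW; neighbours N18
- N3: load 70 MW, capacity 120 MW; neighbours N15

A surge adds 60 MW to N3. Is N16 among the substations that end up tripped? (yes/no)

yes

Round 1 — N3 at 130 > 120. N3 trips offline.
  N3 sheds 130 MW to N15: 130 each.
    N15: 40+130 = 170 > 80
Round 2 — N15 trips offline.
  N15 sheds 170 MW to N16: 170 each.
    N16: 10+170 = 180 > 60
Round 3 — N16 trips offline.
  N16 sheds 180 MW: no online neighbours, lost.
No further trips.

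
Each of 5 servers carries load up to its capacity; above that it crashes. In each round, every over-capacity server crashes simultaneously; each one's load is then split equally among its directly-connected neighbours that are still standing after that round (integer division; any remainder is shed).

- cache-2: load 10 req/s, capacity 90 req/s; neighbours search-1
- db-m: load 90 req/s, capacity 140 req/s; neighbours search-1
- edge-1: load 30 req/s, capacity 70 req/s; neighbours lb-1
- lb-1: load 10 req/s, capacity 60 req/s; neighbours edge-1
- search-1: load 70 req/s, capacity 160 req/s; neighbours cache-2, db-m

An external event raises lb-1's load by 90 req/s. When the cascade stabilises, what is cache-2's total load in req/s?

Round 1 — lb-1 at 100 > 60. lb-1 crashes.
  lb-1 sheds 100 req/s to edge-1: 100 each.
    edge-1: 30+100 = 130 > 70
Round 2 — edge-1 crashes.
  edge-1 sheds 130 req/s: no online neighbours, lost.
No further crashes.

10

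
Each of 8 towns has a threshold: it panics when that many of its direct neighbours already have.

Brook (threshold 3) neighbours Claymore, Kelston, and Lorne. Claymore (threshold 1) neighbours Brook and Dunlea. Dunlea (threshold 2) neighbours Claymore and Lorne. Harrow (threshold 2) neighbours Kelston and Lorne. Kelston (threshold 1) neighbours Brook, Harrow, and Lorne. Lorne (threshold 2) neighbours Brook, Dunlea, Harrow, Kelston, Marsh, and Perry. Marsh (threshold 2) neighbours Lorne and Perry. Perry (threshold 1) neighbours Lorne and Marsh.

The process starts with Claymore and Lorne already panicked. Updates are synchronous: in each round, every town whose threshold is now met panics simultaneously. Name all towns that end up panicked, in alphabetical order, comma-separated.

Brook, Claymore, Dunlea, Harrow, Kelston, Lorne, Marsh, Perry

Round 1 — Claymore, Lorne panic (initial).
Round 2 — checking thresholds:
  Brook: 2 of 3 neighbours < 3, not yet.
  Dunlea: 2 of 2 neighbours ≥ 2, panics.
  Harrow: 1 of 2 neighbours < 2, not yet.
  Kelston: 1 of 3 neighbours ≥ 1, panics.
  Marsh: 1 of 2 neighbours < 2, not yet.
  Perry: 1 of 2 neighbours ≥ 1, panics.
Round 3 — checking thresholds:
  Brook: 3 of 3 neighbours ≥ 3, panics.
  Harrow: 2 of 2 neighbours ≥ 2, panics.
  Marsh: 2 of 2 neighbours ≥ 2, panics.
Round 4 — no new panics; cascade stops.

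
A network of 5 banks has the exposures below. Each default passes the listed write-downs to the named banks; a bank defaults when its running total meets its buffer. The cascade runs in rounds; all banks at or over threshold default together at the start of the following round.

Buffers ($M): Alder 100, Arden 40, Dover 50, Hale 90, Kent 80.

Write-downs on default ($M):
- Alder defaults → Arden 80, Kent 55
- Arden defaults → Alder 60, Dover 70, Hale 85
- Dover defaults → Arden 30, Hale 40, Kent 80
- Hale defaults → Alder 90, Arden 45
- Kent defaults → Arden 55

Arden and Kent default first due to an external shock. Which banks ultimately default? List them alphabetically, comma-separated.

Round 1 — Arden, Kent default (initial).
  Alder: +60 → 60 < 100
  Dover: +70 → 70 ≥ 50
  Hale: +85 → 85 < 90
Round 2 — Dover defaults.
  Hale: +40 → 125 ≥ 90
Round 3 — Hale defaults.
  Alder: +90 → 150 ≥ 100
Round 4 — Alder defaults.
No further defaults.

Alder, Arden, Dover, Hale, Kent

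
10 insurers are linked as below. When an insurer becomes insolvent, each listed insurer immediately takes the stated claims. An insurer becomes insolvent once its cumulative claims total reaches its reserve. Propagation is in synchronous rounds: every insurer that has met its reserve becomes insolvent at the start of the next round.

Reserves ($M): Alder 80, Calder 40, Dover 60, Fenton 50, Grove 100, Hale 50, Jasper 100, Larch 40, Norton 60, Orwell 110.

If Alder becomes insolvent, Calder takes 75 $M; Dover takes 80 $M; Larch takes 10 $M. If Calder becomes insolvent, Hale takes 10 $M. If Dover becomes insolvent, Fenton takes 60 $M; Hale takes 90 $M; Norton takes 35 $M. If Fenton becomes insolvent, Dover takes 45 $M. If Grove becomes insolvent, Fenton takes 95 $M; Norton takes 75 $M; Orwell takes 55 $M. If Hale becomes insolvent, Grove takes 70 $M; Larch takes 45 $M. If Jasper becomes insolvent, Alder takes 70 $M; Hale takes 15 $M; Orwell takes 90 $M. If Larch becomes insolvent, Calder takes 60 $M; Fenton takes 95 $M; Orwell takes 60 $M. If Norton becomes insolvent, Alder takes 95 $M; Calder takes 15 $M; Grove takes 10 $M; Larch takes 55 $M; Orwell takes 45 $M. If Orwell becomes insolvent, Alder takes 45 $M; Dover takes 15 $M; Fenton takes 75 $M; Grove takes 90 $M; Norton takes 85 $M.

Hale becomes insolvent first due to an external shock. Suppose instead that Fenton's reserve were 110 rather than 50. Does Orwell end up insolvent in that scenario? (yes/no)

no

With Fenton's reserve at 110:
Round 1 — Hale becomes insolvent (initial).
  Grove: +70 → 70 < 100
  Larch: +45 → 45 ≥ 40
Round 2 — Larch becomes insolvent.
  Calder: +60 → 60 ≥ 40
  Fenton: +95 → 95 < 110
  Orwell: +60 → 60 < 110
Round 3 — Calder becomes insolvent.
No further insolvencies.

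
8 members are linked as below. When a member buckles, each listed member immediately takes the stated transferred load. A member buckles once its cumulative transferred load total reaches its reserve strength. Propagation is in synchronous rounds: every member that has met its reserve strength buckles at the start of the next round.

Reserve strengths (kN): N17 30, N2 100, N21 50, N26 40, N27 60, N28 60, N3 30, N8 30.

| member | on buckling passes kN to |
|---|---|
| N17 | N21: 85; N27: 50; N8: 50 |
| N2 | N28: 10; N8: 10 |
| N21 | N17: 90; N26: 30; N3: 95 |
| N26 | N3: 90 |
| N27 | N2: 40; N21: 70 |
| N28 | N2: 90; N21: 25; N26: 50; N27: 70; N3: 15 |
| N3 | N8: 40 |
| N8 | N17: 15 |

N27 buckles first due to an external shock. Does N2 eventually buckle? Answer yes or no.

no

Round 1 — N27 buckles (initial).
  N2: +40 → 40 < 100
  N21: +70 → 70 ≥ 50
Round 2 — N21 buckles.
  N17: +90 → 90 ≥ 30
  N26: +30 → 30 < 40
  N3: +95 → 95 ≥ 30
Round 3 — N17, N3 buckle.
  N8: +50+40 → 90 ≥ 30
Round 4 — N8 buckles.
No further bucklings.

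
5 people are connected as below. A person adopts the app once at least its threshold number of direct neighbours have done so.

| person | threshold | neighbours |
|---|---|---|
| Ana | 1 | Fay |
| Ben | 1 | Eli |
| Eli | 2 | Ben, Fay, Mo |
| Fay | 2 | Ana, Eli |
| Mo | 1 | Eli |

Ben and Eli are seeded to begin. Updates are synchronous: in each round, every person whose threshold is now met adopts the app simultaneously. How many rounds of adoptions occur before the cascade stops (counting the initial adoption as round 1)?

2

Round 1 — Ben, Eli adopt the app (initial).
Round 2 — checking thresholds:
  Fay: 1 of 2 neighbours < 2, not yet.
  Mo: 1 of 1 neighbours ≥ 1, adopts the app.
Round 3 — no new adoptions; cascade stops.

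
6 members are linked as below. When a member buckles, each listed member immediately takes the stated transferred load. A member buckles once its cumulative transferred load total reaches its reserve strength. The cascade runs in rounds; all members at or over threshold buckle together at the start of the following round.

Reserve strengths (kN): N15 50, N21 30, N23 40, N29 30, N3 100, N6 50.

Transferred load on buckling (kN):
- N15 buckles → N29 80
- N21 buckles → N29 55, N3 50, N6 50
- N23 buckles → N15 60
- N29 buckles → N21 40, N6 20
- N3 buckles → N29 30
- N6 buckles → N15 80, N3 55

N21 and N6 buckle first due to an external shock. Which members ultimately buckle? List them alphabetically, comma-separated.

Round 1 — N21, N6 buckle (initial).
  N15: +80 → 80 ≥ 50
  N29: +55 → 55 ≥ 30
  N3: +50+55 → 105 ≥ 100
Round 2 — N15, N29, N3 buckle.
No further bucklings.

N15, N21, N29, N3, N6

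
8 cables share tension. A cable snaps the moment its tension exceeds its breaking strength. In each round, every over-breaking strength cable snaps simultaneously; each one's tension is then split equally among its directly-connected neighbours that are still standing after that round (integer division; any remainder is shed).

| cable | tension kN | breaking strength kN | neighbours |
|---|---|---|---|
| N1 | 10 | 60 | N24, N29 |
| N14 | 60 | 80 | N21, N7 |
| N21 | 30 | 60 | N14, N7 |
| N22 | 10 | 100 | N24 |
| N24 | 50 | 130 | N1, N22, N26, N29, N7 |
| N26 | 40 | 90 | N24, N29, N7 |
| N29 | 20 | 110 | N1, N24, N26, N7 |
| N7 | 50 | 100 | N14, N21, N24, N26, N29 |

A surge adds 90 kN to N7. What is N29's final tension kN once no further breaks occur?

48

Round 1 — N7 at 140 > 100. N7 snaps.
  N7 sheds 140 kN to N14, N21, N24, N26, N29: 28 each.
    N14: 60+28 = 88 > 80
    N21: 30+28 = 58 ≤ 60
    N24: 50+28 = 78 ≤ 130
    N26: 40+28 = 68 ≤ 90
    N29: 20+28 = 48 ≤ 110
Round 2 — N14 snaps.
  N14 sheds 88 kN to N21: 88 each.
    N21: 58+88 = 146 > 60
Round 3 — N21 snaps.
  N21 sheds 146 kN: no online neighbours, lost.
No further breaks.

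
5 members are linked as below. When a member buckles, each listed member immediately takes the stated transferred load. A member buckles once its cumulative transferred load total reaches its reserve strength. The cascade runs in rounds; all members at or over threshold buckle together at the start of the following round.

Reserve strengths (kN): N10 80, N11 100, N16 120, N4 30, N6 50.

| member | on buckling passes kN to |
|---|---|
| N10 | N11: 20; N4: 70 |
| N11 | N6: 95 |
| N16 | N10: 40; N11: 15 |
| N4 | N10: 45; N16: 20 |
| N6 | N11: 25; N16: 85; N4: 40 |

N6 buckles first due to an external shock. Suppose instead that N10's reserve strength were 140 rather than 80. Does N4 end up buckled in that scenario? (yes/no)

yes

With N10's reserve strength at 140:
Round 1 — N6 buckles (initial).
  N11: +25 → 25 < 100
  N16: +85 → 85 < 120
  N4: +40 → 40 ≥ 30
Round 2 — N4 buckles.
  N10: +45 → 45 < 140
  N16: +20 → 105 < 120
No further bucklings.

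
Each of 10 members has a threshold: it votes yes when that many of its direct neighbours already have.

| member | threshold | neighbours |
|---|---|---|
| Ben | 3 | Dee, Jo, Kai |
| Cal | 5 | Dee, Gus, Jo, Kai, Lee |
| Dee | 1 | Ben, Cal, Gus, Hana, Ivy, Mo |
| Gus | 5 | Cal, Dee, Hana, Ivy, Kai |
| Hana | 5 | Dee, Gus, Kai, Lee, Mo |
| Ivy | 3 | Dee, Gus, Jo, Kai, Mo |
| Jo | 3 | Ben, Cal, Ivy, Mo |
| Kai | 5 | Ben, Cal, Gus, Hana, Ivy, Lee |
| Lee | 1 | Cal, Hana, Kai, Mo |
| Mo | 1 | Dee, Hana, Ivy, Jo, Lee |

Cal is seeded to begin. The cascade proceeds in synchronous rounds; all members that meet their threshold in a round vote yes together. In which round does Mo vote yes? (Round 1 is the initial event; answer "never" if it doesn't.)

3

Round 1 — Cal votes yes (initial).
Round 2 — checking thresholds:
  Dee: 1 of 6 neighbours ≥ 1, votes yes.
  Gus: 1 of 5 neighbours < 5, below threshold.
  Jo: 1 of 4 neighbours < 3, below threshold.
  Kai: 1 of 6 neighbours < 5, below threshold.
  Lee: 1 of 4 neighbours ≥ 1, votes yes.
Round 3 — checking thresholds:
  Ben: 1 of 3 neighbours < 3, below threshold.
  Gus: 2 of 5 neighbours < 5, below threshold.
  Hana: 2 of 5 neighbours < 5, below threshold.
  Ivy: 1 of 5 neighbours < 3, below threshold.
  Jo: 1 of 4 neighbours < 3, below threshold.
  Kai: 2 of 6 neighbours < 5, below threshold.
  Mo: 2 of 5 neighbours ≥ 1, votes yes.
Round 4 — no new yes votes; cascade stops.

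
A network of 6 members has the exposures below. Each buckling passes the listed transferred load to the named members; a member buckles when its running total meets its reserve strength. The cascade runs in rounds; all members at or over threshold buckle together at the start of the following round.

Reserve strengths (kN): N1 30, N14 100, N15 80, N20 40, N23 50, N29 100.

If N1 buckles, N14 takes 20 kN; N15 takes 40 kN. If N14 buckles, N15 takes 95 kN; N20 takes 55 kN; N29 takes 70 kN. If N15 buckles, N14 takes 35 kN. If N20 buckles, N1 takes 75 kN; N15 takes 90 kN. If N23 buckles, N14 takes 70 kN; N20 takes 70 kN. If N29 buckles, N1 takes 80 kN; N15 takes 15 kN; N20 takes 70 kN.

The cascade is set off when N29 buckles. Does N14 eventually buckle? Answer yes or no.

no

Round 1 — N29 buckles (initial).
  N1: +80 → 80 ≥ 30
  N15: +15 → 15 < 80
  N20: +70 → 70 ≥ 40
Round 2 — N1, N20 buckle.
  N14: +20 → 20 < 100
  N15: +40+90 → 145 ≥ 80
Round 3 — N15 buckles.
  N14: +35 → 55 < 100
No further bucklings.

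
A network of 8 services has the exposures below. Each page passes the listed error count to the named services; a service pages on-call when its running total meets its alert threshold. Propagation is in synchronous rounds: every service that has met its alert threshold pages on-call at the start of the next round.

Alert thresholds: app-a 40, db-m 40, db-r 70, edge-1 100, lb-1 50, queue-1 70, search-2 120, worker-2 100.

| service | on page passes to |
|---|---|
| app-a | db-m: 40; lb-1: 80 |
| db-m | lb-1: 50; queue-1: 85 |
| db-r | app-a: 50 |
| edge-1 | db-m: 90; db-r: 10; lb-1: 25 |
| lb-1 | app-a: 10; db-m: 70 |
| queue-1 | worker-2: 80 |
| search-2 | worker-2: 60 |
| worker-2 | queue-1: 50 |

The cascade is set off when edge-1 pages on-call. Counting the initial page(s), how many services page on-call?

Round 1 — edge-1 pages on-call (initial).
  db-m: +90 → 90 ≥ 40
  db-r: +10 → 10 < 70
  lb-1: +25 → 25 < 50
Round 2 — db-m pages on-call.
  lb-1: +50 → 75 ≥ 50
  queue-1: +85 → 85 ≥ 70
Round 3 — lb-1, queue-1 page on-call.
  app-a: +10 → 10 < 40
  worker-2: +80 → 80 < 100
No further pages.

4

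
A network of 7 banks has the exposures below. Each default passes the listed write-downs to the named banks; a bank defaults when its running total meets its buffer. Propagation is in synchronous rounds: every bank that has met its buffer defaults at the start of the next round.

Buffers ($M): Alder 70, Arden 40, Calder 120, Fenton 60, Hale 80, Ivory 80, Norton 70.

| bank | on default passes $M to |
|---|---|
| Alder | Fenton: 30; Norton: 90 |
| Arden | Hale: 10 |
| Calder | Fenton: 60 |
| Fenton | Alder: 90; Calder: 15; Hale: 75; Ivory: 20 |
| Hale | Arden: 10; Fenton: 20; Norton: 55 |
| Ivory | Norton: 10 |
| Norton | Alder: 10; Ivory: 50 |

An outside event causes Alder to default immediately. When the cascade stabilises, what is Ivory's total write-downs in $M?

50

Round 1 — Alder defaults (initial).
  Fenton: +30 → 30 < 60
  Norton: +90 → 90 ≥ 70
Round 2 — Norton defaults.
  Ivory: +50 → 50 < 80
No further defaults.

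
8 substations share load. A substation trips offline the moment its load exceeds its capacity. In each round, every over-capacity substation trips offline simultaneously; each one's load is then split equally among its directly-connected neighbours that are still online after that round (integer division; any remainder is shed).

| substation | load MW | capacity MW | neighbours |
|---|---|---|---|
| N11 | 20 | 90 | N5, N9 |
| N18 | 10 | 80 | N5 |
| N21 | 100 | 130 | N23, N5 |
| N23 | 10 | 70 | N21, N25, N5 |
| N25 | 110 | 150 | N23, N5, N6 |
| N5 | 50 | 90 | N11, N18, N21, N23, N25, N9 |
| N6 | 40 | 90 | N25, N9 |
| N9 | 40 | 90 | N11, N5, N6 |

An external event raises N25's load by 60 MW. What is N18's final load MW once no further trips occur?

Round 1 — N25 at 170 > 150. N25 trips offline.
  N25 sheds 170 MW to N23, N5, N6: 56 each (2 lost).
    N23: 10+56 = 66 ≤ 70
    N5: 50+56 = 106 > 90
    N6: 40+56 = 96 > 90
Round 2 — N5, N6 trip offline.
  N5 sheds 106 MW to N11, N18, N21, N23, N9: 21 each (1 lost).
    N11: 20+21 = 41 ≤ 90
    N18: 10+21 = 31 ≤ 80
    N21: 100+21 = 121 ≤ 130
    N23: 66+21 = 87 > 70
    N9: 40+21 = 61 ≤ 90
  N6 sheds 96 MW to N9: 96 each.
    N9: 61+96 = 157 > 90
Round 3 — N23, N9 trip offline.
  N23 sheds 87 MW to N21: 87 each.
    N21: 121+87 = 208 > 130
  N9 sheds 157 MW to N11: 157 each.
    N11: 41+157 = 198 > 90
Round 4 — N11, N21 trip offline.
  N11 sheds 198 MW: no online neighbours, lost.
  N21 sheds 208 MW: no online neighbours, lost.
No further trips.

31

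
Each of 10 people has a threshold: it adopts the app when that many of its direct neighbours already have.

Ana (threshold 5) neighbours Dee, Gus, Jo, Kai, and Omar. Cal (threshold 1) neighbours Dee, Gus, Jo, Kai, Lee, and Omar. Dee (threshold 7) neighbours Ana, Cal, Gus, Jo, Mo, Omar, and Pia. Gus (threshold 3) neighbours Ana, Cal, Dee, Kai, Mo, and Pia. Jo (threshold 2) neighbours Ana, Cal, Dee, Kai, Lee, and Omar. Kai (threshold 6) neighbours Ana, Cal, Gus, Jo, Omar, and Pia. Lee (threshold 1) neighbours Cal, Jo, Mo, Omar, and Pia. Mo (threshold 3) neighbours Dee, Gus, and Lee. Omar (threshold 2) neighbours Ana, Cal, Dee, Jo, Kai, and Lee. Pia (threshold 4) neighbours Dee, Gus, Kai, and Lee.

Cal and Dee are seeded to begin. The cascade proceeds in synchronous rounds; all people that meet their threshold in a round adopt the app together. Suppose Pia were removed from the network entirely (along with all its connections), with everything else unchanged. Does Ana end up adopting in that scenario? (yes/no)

no

With Pia removed:
Round 1 — Cal, Dee adopt the app (initial).
Round 2 — checking thresholds:
  Ana: 1 of 5 neighbours < 5, not yet.
  Gus: 2 of 5 neighbours < 3, not yet.
  Jo: 2 of 6 neighbours ≥ 2, adopts the app.
  Kai: 1 of 5 neighbours < 6, not yet.
  Lee: 1 of 4 neighbours ≥ 1, adopts the app.
  Mo: 1 of 3 neighbours < 3, not yet.
  Omar: 2 of 6 neighbours ≥ 2, adopts the app.
Round 3 — no new adoptions; cascade stops.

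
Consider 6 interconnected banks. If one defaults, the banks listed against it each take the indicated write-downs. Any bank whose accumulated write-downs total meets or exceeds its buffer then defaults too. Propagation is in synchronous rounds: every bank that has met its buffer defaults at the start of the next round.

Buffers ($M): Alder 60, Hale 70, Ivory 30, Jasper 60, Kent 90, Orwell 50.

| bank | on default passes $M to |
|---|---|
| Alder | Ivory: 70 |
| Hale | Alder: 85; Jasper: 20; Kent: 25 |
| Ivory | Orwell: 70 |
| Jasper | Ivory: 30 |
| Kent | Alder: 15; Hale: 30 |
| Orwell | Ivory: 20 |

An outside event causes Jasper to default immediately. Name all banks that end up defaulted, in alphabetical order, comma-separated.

Ivory, Jasper, Orwell

Round 1 — Jasper defaults (initial).
  Ivory: +30 → 30 ≥ 30
Round 2 — Ivory defaults.
  Orwell: +70 → 70 ≥ 50
Round 3 — Orwell defaults.
No further defaults.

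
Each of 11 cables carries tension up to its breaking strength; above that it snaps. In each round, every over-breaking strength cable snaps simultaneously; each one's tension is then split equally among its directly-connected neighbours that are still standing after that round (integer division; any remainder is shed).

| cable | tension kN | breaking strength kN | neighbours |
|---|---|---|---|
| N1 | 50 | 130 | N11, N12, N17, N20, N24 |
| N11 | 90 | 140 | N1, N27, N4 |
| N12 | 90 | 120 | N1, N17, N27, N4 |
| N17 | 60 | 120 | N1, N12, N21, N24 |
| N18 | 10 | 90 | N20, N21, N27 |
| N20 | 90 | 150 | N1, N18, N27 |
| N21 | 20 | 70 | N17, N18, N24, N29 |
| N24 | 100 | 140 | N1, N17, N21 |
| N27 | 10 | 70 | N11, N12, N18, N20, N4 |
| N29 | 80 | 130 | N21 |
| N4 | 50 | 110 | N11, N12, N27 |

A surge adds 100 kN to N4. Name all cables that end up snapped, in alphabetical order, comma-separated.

N1, N11, N12, N17, N18, N20, N21, N24, N27, N29, N4

Round 1 — N4 at 150 > 110. N4 snaps.
  N4 sheds 150 kN to N11, N12, N27: 50 each.
    N11: 90+50 = 140 ≤ 140
    N12: 90+50 = 140 > 120
    N27: 10+50 = 60 ≤ 70
Round 2 — N12 snaps.
  N12 sheds 140 kN to N1, N17, N27: 46 each (2 lost).
    N1: 50+46 = 96 ≤ 130
    N17: 60+46 = 106 ≤ 120
    N27: 60+46 = 106 > 70
Round 3 — N27 snaps.
  N27 sheds 106 kN to N11, N18, N20: 35 each (1 lost).
    N11: 140+35 = 175 > 140
    N18: 10+35 = 45 ≤ 90
    N20: 90+35 = 125 ≤ 150
Round 4 — N11 snaps.
  N11 sheds 175 kN to N1: 175 each.
    N1: 96+175 = 271 > 130
Round 5 — N1 snaps.
  N1 sheds 271 kN to N17, N20, N24: 90 each (1 lost).
    N17: 106+90 = 196 > 120
    N20: 125+90 = 215 > 150
    N24: 100+90 = 190 > 140
Round 6 — N17, N20, N24 snap.
  N17 sheds 196 kN to N21: 196 each.
    N21: 20+196 = 216 > 70
  N20 sheds 215 kN to N18: 215 each.
    N18: 45+215 = 260 > 90
  N24 sheds 190 kN to N21: 190 each.
    N21: 216+190 = 406 > 70
Round 7 — N18, N21 snap.
  N18 sheds 260 kN: no online neighbours, lost.
  N21 sheds 406 kN to N29: 406 each.
    N29: 80+406 = 486 > 130
Round 8 — N29 snaps.
  N29 sheds 486 kN: no online neighbours, lost.
No further breaks.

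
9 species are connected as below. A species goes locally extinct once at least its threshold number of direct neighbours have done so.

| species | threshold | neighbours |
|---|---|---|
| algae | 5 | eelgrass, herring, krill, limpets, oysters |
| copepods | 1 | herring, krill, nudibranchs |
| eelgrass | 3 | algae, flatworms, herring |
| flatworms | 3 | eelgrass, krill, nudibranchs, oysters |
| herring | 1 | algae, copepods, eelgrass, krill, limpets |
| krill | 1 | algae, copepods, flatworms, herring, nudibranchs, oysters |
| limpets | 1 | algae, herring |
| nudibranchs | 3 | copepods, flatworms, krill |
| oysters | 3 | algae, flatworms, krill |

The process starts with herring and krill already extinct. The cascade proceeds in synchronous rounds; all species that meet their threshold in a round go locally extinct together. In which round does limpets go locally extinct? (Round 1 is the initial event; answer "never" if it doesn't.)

Round 1 — herring, krill go locally extinct (initial).
Round 2 — checking thresholds:
  algae: 2 of 5 neighbours < 5, not yet.
  copepods: 2 of 3 neighbours ≥ 1, goes locally extinct.
  eelgrass: 1 of 3 neighbours < 3, not yet.
  flatworms: 1 of 4 neighbours < 3, not yet.
  limpets: 1 of 2 neighbours ≥ 1, goes locally extinct.
  nudibranchs: 1 of 3 neighbours < 3, not yet.
  oysters: 1 of 3 neighbours < 3, not yet.
Round 3 — no new extinctions; cascade stops.

2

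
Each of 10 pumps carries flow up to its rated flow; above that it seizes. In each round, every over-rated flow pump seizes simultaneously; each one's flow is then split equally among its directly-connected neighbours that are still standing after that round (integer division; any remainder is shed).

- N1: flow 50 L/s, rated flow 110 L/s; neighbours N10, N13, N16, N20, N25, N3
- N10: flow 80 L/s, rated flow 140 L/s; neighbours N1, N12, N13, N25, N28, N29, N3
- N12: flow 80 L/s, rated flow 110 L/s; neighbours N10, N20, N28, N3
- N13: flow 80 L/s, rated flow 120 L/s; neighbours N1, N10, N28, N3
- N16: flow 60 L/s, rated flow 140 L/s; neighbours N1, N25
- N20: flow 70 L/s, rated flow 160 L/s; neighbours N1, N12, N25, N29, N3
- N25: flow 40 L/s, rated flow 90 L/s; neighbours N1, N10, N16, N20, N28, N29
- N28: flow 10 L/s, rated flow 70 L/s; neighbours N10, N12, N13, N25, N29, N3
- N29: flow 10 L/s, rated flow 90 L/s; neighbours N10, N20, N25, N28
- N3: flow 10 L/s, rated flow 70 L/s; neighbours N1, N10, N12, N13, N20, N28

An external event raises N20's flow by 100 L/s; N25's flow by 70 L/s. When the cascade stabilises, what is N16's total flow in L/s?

110

Round 1 — N20 at 170 > 160; N25 at 110 > 90. N20, N25 seize.
  N20 sheds 170 L/s to N1, N12, N29, N3: 42 each (2 lost).
    N1: 50+42 = 92 ≤ 110
    N12: 80+42 = 122 > 110
    N29: 10+42 = 52 ≤ 90
    N3: 10+42 = 52 ≤ 70
  N25 sheds 110 L/s to N1, N10, N16, N28, N29: 22 each.
    N1: 92+22 = 114 > 110
    N10: 80+22 = 102 ≤ 140
    N16: 60+22 = 82 ≤ 140
    N28: 10+22 = 32 ≤ 70
    N29: 52+22 = 74 ≤ 90
Round 2 — N1, N12 seize.
  N1 sheds 114 L/s to N10, N13, N16, N3: 28 each (2 lost).
    N10: 102+28 = 130 ≤ 140
    N13: 80+28 = 108 ≤ 120
    N16: 82+28 = 110 ≤ 140
    N3: 52+28 = 80 > 70
  N12 sheds 122 L/s to N10, N28, N3: 40 each (2 lost).
    N10: 130+40 = 170 > 140
    N28: 32+40 = 72 > 70
    N3: 80+40 = 120 > 70
Round 3 — N10, N28, N3 seize.
  N10 sheds 170 L/s to N13, N29: 85 each.
    N13: 108+85 = 193 > 120
    N29: 74+85 = 159 > 90
  N28 sheds 72 L/s to N13, N29: 36 each.
    N13: 193+36 = 229 > 120
    N29: 159+36 = 195 > 90
  N3 sheds 120 L/s to N13: 120 each.
    N13: 229+120 = 349 > 120
Round 4 — N13, N29 seize.
  N13 sheds 349 L/s: no online neighbours, lost.
  N29 sheds 195 L/s: no online neighbours, lost.
No further seizures.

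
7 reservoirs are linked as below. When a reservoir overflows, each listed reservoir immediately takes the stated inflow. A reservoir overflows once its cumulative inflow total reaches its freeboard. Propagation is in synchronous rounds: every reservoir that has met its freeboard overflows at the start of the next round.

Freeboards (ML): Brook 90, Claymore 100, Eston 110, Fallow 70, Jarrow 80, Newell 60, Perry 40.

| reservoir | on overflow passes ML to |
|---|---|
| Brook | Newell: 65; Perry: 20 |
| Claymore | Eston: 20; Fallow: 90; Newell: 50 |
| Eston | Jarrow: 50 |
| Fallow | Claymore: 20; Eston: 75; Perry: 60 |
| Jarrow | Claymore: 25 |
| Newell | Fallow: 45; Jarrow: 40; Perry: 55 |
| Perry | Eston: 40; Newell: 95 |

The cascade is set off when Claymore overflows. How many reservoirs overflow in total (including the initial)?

Round 1 — Claymore overflows (initial).
  Eston: +20 → 20 < 110
  Fallow: +90 → 90 ≥ 70
  Newell: +50 → 50 < 60
Round 2 — Fallow overflows.
  Eston: +75 → 95 < 110
  Perry: +60 → 60 ≥ 40
Round 3 — Perry overflows.
  Eston: +40 → 135 ≥ 110
  Newell: +95 → 145 ≥ 60
Round 4 — Eston, Newell overflow.
  Jarrow: +50+40 → 90 ≥ 80
Round 5 — Jarrow overflows.
No further overflows.

6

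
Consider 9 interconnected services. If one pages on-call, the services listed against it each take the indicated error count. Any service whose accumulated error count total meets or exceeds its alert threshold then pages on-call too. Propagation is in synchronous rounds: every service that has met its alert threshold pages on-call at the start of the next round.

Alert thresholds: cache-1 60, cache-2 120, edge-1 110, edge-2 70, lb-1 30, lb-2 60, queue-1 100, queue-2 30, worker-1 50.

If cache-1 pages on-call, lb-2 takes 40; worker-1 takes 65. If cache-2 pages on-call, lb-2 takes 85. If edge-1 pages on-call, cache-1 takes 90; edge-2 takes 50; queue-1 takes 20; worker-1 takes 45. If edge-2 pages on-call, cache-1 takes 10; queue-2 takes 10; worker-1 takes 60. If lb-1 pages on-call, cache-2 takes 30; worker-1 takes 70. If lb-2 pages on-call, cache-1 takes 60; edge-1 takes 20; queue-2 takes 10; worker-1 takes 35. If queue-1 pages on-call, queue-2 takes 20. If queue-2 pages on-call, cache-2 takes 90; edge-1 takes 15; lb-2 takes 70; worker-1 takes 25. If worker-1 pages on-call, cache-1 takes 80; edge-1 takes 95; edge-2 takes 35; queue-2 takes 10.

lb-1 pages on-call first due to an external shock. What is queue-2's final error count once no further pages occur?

Round 1 — lb-1 pages on-call (initial).
  cache-2: +30 → 30 < 120
  worker-1: +70 → 70 ≥ 50
Round 2 — worker-1 pages on-call.
  cache-1: +80 → 80 ≥ 60
  edge-1: +95 → 95 < 110
  edge-2: +35 → 35 < 70
  queue-2: +10 → 10 < 30
Round 3 — cache-1 pages on-call.
  lb-2: +40 → 40 < 60
No further pages.

10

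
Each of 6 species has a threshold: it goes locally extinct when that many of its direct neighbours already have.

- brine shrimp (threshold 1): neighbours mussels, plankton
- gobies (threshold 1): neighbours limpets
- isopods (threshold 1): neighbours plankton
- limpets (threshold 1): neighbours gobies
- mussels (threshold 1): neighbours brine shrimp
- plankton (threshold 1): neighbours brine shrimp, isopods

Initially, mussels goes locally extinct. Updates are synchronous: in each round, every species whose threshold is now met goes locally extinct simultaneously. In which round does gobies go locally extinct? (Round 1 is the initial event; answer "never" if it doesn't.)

Round 1 — mussels goes locally extinct (initial).
Round 2 — checking thresholds:
  brine shrimp: 1 of 2 neighbours ≥ 1, goes locally extinct.
Round 3 — checking thresholds:
  plankton: 1 of 2 neighbours ≥ 1, goes locally extinct.
Round 4 — checking thresholds:
  isopods: 1 of 1 neighbours ≥ 1, goes locally extinct.
Round 5 — no new extinctions; cascade stops.

never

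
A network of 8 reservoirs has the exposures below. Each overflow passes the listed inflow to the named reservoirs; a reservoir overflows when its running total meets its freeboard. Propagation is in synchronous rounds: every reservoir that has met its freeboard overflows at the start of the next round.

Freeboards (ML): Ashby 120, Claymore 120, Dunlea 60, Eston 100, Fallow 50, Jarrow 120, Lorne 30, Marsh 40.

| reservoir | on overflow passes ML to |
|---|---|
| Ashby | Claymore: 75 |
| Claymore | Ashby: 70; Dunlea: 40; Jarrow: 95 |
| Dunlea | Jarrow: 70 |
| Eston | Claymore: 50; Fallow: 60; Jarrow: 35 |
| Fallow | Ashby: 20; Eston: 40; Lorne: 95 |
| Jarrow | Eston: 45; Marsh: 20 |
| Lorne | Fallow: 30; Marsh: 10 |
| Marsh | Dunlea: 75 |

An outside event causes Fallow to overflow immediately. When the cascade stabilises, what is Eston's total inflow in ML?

Round 1 — Fallow overflows (initial).
  Ashby: +20 → 20 < 120
  Eston: +40 → 40 < 100
  Lorne: +95 → 95 ≥ 30
Round 2 — Lorne overflows.
  Marsh: +10 → 10 < 40
No further overflows.

40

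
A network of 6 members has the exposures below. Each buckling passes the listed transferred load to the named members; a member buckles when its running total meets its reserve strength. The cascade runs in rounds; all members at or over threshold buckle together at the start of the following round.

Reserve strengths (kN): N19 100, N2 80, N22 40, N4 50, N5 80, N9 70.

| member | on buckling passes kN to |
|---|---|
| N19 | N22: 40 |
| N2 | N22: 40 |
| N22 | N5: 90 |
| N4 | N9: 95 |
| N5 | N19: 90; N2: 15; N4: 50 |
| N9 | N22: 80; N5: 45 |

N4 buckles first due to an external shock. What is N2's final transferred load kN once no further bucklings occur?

Round 1 — N4 buckles (initial).
  N9: +95 → 95 ≥ 70
Round 2 — N9 buckles.
  N22: +80 → 80 ≥ 40
  N5: +45 → 45 < 80
Round 3 — N22 buckles.
  N5: +90 → 135 ≥ 80
Round 4 — N5 buckles.
  N19: +90 → 90 < 100
  N2: +15 → 15 < 80
No further bucklings.

15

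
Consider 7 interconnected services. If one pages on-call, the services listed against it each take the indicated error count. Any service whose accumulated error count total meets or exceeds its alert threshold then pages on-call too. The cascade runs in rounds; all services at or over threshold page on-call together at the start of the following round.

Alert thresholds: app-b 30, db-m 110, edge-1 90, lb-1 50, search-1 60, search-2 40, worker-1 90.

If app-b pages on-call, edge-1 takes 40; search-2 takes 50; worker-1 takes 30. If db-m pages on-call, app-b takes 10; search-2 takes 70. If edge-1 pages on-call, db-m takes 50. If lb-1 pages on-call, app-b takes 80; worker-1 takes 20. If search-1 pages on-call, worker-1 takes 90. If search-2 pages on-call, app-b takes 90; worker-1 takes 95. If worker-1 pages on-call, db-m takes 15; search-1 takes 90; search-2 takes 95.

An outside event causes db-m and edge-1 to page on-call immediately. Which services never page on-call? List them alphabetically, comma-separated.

Round 1 — db-m, edge-1 page on-call (initial).
  app-b: +10 → 10 < 30
  search-2: +70 → 70 ≥ 40
Round 2 — search-2 pages on-call.
  app-b: +90 → 100 ≥ 30
  worker-1: +95 → 95 ≥ 90
Round 3 — app-b, worker-1 page on-call.
  search-1: +90 → 90 ≥ 60
Round 4 — search-1 pages on-call.
No further pages.

lb-1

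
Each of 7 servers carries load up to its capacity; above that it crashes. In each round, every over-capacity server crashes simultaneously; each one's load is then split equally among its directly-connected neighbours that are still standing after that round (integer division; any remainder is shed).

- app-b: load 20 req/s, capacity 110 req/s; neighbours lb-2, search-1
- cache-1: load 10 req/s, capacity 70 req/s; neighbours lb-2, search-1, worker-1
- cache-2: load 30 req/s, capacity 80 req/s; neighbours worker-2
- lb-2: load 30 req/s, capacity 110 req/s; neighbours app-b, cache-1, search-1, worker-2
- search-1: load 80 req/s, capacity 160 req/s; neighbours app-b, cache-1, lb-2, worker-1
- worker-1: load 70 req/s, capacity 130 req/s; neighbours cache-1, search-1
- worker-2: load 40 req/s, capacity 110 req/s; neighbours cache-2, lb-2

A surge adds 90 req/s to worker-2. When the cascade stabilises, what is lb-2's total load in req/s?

95

Round 1 — worker-2 at 130 > 110. worker-2 crashes.
  worker-2 sheds 130 req/s to cache-2, lb-2: 65 each.
    cache-2: 30+65 = 95 > 80
    lb-2: 30+65 = 95 ≤ 110
Round 2 — cache-2 crashes.
  cache-2 sheds 95 req/s: no online neighbours, lost.
No further crashes.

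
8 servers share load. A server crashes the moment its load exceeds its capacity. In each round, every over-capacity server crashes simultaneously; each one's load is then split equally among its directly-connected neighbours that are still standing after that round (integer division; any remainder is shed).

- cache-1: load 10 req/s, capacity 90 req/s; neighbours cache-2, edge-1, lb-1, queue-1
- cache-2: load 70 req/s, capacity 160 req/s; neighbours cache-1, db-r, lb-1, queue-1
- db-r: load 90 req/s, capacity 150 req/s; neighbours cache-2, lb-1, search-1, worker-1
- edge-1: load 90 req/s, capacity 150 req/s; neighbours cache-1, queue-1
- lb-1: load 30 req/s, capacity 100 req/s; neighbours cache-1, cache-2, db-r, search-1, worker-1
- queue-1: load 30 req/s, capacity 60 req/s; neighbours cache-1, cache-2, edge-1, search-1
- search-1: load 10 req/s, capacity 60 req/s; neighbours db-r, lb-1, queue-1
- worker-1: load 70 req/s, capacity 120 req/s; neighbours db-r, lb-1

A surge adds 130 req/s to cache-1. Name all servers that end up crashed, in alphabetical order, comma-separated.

cache-1, queue-1

Round 1 — cache-1 at 140 > 90. cache-1 crashes.
  cache-1 sheds 140 req/s to cache-2, edge-1, lb-1, queue-1: 35 each.
    cache-2: 70+35 = 105 ≤ 160
    edge-1: 90+35 = 125 ≤ 150
    lb-1: 30+35 = 65 ≤ 100
    queue-1: 30+35 = 65 > 60
Round 2 — queue-1 crashes.
  queue-1 sheds 65 req/s to cache-2, edge-1, search-1: 21 each (2 lost).
    cache-2: 105+21 = 126 ≤ 160
    edge-1: 125+21 = 146 ≤ 150
    search-1: 10+21 = 31 ≤ 60
No further crashes.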